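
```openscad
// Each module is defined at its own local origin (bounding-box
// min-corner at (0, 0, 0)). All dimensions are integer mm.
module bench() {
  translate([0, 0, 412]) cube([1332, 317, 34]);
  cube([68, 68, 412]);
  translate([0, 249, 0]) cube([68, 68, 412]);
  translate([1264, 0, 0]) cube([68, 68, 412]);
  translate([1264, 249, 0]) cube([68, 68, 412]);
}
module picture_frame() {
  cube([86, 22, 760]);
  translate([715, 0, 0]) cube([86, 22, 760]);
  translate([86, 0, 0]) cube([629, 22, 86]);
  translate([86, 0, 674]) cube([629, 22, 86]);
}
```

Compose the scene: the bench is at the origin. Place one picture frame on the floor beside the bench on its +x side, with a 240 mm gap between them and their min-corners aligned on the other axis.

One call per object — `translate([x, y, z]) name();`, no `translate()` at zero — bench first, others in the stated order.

bench();
translate([1572, 0, 0]) picture_frame();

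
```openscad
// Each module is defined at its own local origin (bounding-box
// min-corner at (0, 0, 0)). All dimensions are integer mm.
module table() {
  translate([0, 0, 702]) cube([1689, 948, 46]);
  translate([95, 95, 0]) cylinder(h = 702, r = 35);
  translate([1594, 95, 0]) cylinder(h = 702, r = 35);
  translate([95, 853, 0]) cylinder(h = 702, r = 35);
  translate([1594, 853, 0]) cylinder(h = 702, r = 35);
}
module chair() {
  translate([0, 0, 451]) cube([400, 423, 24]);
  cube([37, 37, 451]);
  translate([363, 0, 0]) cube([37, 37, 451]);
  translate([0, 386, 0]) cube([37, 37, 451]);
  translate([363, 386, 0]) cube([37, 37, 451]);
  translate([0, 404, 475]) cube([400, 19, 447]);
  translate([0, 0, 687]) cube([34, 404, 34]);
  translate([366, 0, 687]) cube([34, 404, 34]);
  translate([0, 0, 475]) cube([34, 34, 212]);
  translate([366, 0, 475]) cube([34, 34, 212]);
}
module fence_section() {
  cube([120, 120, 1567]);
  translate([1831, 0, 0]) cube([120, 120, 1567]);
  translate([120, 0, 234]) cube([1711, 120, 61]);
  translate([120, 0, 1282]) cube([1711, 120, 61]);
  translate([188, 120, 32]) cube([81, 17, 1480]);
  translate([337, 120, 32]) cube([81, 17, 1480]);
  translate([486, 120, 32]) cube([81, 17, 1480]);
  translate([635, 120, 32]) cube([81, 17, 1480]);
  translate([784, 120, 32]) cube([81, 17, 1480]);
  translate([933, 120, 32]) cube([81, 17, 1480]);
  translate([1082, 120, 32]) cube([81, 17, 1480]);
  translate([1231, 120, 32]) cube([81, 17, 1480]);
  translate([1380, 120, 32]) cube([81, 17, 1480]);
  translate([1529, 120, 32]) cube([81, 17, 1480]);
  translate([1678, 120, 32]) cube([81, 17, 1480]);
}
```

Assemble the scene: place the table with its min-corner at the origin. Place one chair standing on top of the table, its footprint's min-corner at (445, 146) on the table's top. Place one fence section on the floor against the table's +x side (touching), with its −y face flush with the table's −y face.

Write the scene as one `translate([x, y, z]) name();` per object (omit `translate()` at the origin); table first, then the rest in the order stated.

table();
translate([445, 146, 748]) chair();
translate([1689, 0, 0]) fence_section();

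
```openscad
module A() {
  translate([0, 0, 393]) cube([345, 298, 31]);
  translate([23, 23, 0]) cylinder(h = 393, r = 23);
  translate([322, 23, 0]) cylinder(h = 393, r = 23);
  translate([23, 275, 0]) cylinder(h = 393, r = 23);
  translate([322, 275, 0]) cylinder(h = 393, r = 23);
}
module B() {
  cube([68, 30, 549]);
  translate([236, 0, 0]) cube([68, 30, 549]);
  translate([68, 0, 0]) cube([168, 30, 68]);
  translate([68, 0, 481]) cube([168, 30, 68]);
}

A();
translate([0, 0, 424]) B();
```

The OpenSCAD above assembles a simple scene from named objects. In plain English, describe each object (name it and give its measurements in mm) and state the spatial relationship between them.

A is a four-legged stool. The seat is 345×298 mm, 31 mm thick, top at z = 424 mm. It stands on four round legs, each 46 mm in diameter, from z = 0 to the seat underside, each leg's axis is inset half a diameter from the nearest pair of seat edges (so the leg's bounding box is flush with the corner).

B is a rectangular picture frame lying in the x–z plane (depth along y). The opening is 168 mm wide (x) by 413 mm tall (z), surrounded by a border 68 mm wide on all four sides. The frame is 30 mm deep and is made of two full-height vertical stiles with two horizontal rails fitted between them.

The picture frame is on top of the stool.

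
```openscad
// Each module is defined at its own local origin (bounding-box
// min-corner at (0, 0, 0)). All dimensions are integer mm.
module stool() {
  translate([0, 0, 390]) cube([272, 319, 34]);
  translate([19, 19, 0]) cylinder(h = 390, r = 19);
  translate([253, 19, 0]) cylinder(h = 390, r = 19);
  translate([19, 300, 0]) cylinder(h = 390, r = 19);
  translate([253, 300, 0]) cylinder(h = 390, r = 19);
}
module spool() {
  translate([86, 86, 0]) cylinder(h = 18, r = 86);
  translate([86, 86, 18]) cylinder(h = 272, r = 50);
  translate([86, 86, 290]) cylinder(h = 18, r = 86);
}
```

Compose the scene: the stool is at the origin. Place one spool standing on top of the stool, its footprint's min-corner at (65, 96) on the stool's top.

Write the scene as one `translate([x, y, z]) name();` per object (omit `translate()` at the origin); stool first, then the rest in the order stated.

stool();
translate([65, 96, 424]) spool();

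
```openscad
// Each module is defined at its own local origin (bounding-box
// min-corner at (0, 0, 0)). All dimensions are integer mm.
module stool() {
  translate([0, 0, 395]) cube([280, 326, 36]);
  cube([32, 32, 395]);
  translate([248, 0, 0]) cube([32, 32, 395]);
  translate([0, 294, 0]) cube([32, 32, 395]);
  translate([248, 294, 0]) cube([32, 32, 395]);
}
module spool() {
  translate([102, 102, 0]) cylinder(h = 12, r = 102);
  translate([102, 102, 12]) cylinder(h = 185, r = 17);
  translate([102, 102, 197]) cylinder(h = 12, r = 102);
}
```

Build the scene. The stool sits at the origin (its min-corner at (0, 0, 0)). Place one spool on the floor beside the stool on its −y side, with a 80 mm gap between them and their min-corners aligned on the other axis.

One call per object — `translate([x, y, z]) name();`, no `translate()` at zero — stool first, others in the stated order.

stool();
translate([0, -284, 0]) spool();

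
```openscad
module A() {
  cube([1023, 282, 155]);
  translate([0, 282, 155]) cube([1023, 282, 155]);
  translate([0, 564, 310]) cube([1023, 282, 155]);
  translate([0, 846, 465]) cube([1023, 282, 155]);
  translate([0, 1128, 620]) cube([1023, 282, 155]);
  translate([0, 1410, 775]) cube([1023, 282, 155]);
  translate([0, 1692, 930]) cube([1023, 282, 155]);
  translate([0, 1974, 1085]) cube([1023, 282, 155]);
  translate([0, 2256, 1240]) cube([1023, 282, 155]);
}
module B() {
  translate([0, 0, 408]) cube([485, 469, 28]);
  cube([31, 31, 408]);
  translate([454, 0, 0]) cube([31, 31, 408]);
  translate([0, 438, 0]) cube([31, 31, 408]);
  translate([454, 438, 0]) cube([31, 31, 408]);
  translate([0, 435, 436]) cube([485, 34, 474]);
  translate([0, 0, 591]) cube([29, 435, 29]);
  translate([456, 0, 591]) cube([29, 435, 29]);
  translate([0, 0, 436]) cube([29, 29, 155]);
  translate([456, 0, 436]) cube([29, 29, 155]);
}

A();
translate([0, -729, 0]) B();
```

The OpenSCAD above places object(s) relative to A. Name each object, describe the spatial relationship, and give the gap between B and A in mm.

A is a staircase. B is a chair. The chair is on the floor beside the staircase on its −y side. The gap between the chair and the staircase is 260 mm.

The chair's nearest face is 260 mm from the staircase's −y face.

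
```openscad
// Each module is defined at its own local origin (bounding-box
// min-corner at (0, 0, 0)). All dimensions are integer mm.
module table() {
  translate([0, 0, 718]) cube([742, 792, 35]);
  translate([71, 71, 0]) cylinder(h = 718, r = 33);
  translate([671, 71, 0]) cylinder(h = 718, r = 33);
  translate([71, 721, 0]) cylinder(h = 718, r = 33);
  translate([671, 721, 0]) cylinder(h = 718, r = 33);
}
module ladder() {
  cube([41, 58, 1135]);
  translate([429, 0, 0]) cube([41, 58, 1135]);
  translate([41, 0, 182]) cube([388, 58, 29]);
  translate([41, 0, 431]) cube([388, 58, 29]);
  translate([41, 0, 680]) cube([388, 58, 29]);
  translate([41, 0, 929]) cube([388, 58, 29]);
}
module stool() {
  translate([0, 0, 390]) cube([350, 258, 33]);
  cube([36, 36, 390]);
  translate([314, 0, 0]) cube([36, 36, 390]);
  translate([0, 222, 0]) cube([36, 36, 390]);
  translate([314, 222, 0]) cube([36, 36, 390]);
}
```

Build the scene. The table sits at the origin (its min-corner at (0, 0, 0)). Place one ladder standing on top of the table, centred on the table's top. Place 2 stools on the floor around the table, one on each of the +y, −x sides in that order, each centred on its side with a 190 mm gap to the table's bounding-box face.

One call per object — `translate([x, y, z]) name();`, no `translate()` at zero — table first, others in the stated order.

table();
translate([136, 367, 753]) ladder();
translate([196, 982, 0]) stool();
translate([-540, 267, 0]) stool();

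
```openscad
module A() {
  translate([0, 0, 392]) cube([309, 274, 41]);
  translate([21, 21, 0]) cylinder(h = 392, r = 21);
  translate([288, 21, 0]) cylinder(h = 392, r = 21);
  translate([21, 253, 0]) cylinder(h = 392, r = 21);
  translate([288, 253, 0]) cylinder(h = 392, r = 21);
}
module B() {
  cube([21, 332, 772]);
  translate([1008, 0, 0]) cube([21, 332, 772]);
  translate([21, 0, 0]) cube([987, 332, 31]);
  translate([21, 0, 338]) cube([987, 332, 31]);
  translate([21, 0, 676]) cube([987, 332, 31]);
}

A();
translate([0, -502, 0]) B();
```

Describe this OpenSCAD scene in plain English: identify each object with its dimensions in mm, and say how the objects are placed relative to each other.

A is a four-legged stool. The seat is a 309×274×41 mm slab whose top surface is at z = 433 mm; four round legs, each 42 mm in diameter, run from the floor (z = 0) to the underside of the seat, each leg's axis is inset half a diameter from the nearest pair of seat edges (so the leg's bounding box is flush with the corner).

B is an open bookshelf. Two side panels, each 21 mm thick, 332 mm deep and 772 mm tall, stand 1029 mm apart (outside-to-outside). Between them sit 3 shelves, each 31 mm thick and 332 mm deep, spanning the full gap between the sides. The bottom shelf rests on the floor (its underside at z = 0) and the clear gap between one shelf's top and the next shelf's underside is 307 mm.

The bookshelf is on the floor beside the stool on its −y side.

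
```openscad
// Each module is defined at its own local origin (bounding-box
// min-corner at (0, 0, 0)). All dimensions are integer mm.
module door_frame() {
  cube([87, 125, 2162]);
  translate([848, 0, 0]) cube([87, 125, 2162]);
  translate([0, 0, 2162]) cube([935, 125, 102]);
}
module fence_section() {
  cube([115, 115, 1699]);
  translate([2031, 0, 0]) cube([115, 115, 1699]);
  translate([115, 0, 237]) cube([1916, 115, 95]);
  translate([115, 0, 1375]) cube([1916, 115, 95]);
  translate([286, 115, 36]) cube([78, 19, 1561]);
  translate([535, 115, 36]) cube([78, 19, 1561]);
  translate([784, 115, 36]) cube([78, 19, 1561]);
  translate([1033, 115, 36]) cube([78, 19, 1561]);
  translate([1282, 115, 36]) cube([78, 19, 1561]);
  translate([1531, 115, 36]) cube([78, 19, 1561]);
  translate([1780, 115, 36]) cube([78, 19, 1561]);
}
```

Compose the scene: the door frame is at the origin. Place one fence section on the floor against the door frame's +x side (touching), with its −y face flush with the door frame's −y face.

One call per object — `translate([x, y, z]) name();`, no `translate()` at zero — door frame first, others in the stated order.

door_frame();
translate([935, 0, 0]) fence_section();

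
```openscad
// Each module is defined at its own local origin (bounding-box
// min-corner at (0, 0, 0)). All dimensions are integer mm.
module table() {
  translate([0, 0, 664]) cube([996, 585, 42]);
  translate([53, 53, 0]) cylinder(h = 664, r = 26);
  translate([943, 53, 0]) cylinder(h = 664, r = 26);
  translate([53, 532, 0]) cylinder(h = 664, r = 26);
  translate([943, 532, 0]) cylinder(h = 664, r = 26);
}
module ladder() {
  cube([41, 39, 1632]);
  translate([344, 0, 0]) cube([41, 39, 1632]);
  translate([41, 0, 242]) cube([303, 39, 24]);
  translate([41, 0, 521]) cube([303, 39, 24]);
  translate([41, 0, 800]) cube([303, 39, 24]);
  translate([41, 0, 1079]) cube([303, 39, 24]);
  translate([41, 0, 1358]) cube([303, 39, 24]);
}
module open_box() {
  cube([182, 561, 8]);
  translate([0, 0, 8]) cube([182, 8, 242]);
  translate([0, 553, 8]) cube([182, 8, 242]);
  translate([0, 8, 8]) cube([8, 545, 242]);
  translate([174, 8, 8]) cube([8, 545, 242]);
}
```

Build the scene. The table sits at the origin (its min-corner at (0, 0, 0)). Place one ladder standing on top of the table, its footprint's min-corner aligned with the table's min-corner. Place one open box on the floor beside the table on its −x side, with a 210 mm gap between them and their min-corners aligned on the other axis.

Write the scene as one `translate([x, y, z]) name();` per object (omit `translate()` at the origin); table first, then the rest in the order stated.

table();
translate([0, 0, 706]) ladder();
translate([-392, 0, 0]) open_box();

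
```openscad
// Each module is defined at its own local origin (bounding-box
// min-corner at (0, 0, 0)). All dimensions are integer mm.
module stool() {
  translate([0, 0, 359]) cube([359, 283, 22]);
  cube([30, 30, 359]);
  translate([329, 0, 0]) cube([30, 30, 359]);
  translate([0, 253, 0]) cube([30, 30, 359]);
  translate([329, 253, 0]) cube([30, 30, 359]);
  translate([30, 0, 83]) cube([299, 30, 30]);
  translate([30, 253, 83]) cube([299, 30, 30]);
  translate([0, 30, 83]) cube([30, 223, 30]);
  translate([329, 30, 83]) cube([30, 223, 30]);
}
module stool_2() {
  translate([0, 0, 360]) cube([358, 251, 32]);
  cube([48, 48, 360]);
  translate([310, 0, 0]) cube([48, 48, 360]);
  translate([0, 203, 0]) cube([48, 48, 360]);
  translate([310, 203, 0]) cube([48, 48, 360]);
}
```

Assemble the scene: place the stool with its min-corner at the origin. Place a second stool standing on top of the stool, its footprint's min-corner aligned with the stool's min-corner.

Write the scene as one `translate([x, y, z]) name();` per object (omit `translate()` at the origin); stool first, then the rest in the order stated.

stool();
translate([0, 0, 381]) stool_2();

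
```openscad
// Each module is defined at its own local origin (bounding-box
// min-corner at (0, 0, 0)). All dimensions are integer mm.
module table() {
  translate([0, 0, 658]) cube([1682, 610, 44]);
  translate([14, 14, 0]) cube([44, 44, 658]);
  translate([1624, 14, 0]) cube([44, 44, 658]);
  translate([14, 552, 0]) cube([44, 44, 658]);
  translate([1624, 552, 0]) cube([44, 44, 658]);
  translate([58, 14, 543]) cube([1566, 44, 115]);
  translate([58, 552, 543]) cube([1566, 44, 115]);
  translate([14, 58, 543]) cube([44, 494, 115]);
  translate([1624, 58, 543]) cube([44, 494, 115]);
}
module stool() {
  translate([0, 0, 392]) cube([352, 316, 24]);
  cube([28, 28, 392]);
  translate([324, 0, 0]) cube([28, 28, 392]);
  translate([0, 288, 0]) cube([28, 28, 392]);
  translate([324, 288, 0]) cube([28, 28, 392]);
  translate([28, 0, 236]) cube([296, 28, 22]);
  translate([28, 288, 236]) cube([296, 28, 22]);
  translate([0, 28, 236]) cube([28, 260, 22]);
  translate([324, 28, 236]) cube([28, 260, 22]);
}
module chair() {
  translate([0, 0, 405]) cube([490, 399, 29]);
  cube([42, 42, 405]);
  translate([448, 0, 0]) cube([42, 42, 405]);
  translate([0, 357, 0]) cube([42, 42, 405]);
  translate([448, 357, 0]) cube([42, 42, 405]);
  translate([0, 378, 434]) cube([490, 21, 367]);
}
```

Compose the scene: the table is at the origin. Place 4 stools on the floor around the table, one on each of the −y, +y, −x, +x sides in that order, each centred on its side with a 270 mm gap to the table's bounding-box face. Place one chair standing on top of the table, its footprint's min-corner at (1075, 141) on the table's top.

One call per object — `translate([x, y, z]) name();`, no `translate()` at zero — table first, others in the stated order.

table();
translate([665, -586, 0]) stool();
translate([665, 880, 0]) stool();
translate([-622, 147, 0]) stool();
translate([1952, 147, 0]) stool();
translate([1075, 141, 702]) chair();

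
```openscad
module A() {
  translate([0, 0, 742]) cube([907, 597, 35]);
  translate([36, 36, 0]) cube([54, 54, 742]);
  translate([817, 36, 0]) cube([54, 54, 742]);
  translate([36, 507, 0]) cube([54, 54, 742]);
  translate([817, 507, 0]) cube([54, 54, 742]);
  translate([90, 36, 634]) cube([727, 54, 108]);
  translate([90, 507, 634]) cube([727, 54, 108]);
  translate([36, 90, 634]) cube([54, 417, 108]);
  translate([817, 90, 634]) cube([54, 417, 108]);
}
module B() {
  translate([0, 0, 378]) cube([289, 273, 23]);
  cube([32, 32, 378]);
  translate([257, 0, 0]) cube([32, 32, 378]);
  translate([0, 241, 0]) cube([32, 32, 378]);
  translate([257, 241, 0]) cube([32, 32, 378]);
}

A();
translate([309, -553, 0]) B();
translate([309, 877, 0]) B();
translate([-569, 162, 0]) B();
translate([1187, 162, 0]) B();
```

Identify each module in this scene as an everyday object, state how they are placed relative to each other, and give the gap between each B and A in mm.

A is a table. B is a stool. Four stools sit around the table at the −y, +y, −x, +x sides. The gap between each stool and the table is 280 mm.

Each stool's nearest face is 280 mm from the table's bounding box.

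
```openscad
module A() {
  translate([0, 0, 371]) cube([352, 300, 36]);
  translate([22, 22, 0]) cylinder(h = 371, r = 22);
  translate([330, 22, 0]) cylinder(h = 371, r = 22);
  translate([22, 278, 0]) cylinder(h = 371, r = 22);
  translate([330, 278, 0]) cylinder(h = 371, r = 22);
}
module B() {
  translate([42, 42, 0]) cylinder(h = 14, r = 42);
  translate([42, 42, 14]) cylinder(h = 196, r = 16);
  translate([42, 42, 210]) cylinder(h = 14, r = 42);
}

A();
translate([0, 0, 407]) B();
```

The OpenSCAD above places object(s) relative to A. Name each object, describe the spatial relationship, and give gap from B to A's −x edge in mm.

A is a stool. B is a spool. The spool is on top of the stool. The gap from the spool to the stool's −x edge is 0 mm.

The spool's min-x is at 0; the stool's min-x is 0; gap = 0 mm.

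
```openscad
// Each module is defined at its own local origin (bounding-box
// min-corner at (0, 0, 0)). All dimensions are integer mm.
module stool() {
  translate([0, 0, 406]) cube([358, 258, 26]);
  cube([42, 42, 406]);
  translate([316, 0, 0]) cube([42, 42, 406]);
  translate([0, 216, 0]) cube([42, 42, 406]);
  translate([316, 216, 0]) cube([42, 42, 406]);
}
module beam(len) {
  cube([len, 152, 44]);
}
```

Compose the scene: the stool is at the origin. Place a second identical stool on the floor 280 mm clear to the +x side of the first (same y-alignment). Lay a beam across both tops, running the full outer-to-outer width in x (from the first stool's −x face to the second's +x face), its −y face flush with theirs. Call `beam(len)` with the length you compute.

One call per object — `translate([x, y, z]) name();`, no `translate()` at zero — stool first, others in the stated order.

stool();
translate([638, 0, 0]) stool();
translate([0, 0, 432]) beam(996);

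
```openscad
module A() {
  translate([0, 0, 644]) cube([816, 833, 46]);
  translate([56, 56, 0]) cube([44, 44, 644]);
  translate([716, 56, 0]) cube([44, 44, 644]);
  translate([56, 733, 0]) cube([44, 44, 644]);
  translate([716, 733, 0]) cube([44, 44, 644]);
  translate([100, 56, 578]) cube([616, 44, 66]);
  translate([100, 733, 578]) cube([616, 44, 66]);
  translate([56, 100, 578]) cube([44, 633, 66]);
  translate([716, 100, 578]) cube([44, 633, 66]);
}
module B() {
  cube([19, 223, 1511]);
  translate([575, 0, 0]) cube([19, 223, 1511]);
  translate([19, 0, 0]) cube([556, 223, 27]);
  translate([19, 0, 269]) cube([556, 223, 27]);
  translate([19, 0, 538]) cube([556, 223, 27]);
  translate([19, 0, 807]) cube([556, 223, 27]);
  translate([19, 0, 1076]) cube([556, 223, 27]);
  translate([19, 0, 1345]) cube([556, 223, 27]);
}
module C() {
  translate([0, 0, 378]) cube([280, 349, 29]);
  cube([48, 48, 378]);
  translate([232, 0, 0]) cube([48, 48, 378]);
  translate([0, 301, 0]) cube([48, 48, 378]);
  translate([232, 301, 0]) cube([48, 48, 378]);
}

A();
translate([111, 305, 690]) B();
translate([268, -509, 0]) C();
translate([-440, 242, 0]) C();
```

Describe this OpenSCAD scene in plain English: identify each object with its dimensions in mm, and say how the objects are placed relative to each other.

A is a rectangular dining table. The top is 816×833×46 mm with its upper surface at z = 690 mm. It stands on four 44×44 mm square legs, each inset 56 mm from the nearest pair of top edges, running from the floor to the underside of the top. Four apron rails, 44 mm thick and 66 mm tall, run between adjacent legs with their top edges flush with the underside of the top and their outer faces flush with the legs' outer faces.

B is a bookshelf 594 mm wide overall, 223 mm deep and 1511 mm tall. The two sides are 19 mm thick vertical panels. 6 horizontal shelves of 27 mm thickness span between the inner faces of the sides; the lowest shelf sits on the floor and shelves are stacked with a clear vertical gap of 242 mm between each pair.

C is a four-legged stool. The seat is 280×349 mm, 29 mm thick, top at z = 407 mm. It stands on four square legs, each 48×48 mm in cross-section, from z = 0 to the seat underside, each flush with a corner of the seat.

The bookshelf is on top of the table, centred. Two stools sit around the table at the −y, −x sides.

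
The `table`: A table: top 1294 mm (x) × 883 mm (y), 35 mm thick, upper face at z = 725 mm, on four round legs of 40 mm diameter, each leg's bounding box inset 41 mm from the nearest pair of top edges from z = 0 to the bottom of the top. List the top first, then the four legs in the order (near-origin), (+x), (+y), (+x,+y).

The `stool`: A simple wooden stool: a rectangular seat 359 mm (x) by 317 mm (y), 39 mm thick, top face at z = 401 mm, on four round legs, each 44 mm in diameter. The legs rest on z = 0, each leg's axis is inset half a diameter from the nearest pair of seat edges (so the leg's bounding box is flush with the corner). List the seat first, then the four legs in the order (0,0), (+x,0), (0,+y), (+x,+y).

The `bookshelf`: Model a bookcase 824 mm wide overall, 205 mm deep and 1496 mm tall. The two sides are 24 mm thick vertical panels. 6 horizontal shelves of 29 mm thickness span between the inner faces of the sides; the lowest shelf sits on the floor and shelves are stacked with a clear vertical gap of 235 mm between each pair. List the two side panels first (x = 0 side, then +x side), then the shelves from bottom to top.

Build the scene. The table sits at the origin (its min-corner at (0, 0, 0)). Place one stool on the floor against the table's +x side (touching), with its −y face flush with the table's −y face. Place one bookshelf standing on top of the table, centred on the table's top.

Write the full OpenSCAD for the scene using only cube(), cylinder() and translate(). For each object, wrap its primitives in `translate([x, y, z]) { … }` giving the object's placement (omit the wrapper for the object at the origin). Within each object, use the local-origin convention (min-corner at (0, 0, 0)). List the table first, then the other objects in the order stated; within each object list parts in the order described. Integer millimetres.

translate([0, 0, 690]) cube([1294, 883, 35]);
translate([61, 61, 0]) cylinder(h = 690, r = 20);
translate([1233, 61, 0]) cylinder(h = 690, r = 20);
translate([61, 822, 0]) cylinder(h = 690, r = 20);
translate([1233, 822, 0]) cylinder(h = 690, r = 20);
translate([1294, 0, 0]) {
  translate([0, 0, 362]) cube([359, 317, 39]);
  translate([22, 22, 0]) cylinder(h = 362, r = 22);
  translate([337, 22, 0]) cylinder(h = 362, r = 22);
  translate([22, 295, 0]) cylinder(h = 362, r = 22);
  translate([337, 295, 0]) cylinder(h = 362, r = 22);
}
translate([235, 339, 725]) {
  cube([24, 205, 1496]);
  translate([800, 0, 0]) cube([24, 205, 1496]);
  translate([24, 0, 0]) cube([776, 205, 29]);
  translate([24, 0, 264]) cube([776, 205, 29]);
  translate([24, 0, 528]) cube([776, 205, 29]);
  translate([24, 0, 792]) cube([776, 205, 29]);
  translate([24, 0, 1056]) cube([776, 205, 29]);
  translate([24, 0, 1320]) cube([776, 205, 29]);
}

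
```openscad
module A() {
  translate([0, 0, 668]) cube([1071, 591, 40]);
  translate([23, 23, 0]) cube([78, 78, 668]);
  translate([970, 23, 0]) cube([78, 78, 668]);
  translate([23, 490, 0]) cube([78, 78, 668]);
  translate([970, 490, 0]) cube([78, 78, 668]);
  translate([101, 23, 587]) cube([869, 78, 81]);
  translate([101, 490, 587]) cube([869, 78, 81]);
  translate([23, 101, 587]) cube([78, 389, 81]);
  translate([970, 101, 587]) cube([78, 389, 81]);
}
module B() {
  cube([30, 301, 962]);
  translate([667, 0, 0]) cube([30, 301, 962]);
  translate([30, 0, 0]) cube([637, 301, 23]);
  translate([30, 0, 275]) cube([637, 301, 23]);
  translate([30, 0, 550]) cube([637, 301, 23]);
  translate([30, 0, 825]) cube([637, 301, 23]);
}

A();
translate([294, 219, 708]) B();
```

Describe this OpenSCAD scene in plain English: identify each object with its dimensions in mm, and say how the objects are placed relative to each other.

A is a rectangular dining table. The top is 1071×591×40 mm with its upper surface at z = 708 mm. It stands on four 78×78 mm square legs, each inset 23 mm from the nearest pair of top edges, running from the floor to the underside of the top. Four apron rails, 78 mm thick and 81 mm tall, run between adjacent legs with their top edges flush with the underside of the top and their outer faces flush with the legs' outer faces.

B is an open bookshelf. Two side panels, each 30 mm thick, 301 mm deep and 962 mm tall, stand 697 mm apart (outside-to-outside). Between them sit 4 shelves, each 23 mm thick and 301 mm deep, spanning the full gap between the sides. The bottom shelf rests on the floor (its underside at z = 0) and the clear gap between one shelf's top and the next shelf's underside is 252 mm.

The bookshelf is on top of the table.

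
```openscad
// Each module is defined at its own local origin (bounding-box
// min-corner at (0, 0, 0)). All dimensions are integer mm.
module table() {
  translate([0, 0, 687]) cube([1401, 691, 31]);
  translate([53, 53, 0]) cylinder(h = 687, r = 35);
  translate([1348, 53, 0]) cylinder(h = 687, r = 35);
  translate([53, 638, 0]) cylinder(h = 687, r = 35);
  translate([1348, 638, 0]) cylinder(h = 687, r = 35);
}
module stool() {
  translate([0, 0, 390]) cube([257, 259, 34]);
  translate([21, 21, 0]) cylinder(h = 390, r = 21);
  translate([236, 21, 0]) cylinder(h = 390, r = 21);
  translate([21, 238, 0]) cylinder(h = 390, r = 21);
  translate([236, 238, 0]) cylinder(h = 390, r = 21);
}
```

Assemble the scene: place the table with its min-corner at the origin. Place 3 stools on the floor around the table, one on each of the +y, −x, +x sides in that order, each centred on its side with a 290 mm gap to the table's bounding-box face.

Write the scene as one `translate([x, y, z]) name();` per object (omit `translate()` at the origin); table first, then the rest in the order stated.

table();
translate([572, 981, 0]) stool();
translate([-547, 216, 0]) stool();
translate([1691, 216, 0]) stool();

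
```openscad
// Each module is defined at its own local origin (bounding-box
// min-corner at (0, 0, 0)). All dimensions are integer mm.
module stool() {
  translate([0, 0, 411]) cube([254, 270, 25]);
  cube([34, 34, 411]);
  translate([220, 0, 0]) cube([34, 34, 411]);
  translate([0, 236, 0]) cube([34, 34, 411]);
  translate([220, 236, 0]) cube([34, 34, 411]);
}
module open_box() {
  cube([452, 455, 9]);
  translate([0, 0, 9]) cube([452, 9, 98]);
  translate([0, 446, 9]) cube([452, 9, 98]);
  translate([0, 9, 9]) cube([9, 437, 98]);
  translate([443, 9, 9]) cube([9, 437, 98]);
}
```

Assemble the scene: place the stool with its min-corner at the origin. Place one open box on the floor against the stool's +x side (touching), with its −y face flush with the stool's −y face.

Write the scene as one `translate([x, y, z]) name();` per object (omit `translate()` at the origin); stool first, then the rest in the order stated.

stool();
translate([254, 0, 0]) open_box();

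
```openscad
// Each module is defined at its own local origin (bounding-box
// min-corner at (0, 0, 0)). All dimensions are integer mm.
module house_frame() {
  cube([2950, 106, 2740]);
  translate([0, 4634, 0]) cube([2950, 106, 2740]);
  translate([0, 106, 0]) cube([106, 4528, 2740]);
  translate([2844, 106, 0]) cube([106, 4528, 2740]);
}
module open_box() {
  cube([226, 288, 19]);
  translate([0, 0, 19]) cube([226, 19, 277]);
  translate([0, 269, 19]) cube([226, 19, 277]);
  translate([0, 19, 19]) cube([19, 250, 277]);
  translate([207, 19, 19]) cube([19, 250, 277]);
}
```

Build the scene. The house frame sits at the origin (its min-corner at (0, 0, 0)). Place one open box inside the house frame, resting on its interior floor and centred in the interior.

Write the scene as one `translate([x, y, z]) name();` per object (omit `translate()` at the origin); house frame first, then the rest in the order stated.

house_frame();
translate([1362, 2226, 0]) open_box();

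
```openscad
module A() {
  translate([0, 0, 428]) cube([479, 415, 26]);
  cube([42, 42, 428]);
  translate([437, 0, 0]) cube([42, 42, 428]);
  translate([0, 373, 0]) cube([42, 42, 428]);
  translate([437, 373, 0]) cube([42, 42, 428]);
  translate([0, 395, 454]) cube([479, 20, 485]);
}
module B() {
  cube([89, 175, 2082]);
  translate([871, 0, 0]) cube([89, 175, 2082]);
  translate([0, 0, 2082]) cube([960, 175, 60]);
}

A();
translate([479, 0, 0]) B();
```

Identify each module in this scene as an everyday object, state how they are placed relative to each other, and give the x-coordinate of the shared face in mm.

A is a chair. B is a door frame. The door frame is against the chair's +x side, with their −y faces flush. The x-coordinate of the shared face is 479 mm.

The chair's +x face and the door frame's −x face are both at x = 479 mm.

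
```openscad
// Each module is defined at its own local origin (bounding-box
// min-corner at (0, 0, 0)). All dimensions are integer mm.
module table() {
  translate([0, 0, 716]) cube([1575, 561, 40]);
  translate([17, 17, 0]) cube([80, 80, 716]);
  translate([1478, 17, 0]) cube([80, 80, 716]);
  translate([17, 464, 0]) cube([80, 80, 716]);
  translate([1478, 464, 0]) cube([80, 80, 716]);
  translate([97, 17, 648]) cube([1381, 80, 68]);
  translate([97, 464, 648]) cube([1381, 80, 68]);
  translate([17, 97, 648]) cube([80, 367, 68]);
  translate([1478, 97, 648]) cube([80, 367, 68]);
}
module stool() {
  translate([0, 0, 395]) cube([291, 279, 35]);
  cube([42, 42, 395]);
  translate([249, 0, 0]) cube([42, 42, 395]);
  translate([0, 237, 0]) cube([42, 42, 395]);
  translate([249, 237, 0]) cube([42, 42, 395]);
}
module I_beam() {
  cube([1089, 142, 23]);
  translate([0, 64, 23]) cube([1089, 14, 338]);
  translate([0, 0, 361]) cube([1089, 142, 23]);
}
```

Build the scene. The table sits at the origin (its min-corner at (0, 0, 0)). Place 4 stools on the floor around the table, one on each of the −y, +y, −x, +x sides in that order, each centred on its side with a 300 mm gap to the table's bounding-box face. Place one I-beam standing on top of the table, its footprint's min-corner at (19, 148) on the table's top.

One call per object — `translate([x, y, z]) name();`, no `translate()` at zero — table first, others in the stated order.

table();
translate([642, -579, 0]) stool();
translate([642, 861, 0]) stool();
translate([-591, 141, 0]) stool();
translate([1875, 141, 0]) stool();
translate([19, 148, 756]) I_beam();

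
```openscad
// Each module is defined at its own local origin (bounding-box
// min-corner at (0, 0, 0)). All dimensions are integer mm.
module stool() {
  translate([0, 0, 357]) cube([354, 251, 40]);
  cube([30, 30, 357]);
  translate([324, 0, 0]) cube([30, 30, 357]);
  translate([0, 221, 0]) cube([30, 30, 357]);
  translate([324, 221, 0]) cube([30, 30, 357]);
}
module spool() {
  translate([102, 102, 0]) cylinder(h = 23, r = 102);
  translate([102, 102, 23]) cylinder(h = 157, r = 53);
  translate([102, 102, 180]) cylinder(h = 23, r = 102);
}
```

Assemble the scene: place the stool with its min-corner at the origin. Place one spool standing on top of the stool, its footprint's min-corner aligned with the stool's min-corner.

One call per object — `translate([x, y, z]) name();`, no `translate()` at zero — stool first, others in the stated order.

stool();
translate([0, 0, 397]) spool();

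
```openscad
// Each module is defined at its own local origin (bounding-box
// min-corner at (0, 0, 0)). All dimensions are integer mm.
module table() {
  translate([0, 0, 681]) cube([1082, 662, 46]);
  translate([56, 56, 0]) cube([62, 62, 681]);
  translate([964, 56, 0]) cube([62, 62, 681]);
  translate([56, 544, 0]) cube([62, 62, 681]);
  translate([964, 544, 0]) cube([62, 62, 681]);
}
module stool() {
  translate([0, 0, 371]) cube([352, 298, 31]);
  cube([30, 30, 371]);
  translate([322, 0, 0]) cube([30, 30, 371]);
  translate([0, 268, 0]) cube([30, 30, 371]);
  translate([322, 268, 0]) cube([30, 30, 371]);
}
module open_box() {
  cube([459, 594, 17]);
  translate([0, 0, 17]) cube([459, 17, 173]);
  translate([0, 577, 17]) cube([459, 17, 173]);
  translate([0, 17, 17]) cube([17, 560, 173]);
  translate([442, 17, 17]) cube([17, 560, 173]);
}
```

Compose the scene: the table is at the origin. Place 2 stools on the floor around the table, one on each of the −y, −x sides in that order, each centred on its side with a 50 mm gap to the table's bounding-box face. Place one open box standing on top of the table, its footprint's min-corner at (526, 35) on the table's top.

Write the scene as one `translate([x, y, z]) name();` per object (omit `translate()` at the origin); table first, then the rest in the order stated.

table();
translate([365, -348, 0]) stool();
translate([-402, 182, 0]) stool();
translate([526, 35, 727]) open_box();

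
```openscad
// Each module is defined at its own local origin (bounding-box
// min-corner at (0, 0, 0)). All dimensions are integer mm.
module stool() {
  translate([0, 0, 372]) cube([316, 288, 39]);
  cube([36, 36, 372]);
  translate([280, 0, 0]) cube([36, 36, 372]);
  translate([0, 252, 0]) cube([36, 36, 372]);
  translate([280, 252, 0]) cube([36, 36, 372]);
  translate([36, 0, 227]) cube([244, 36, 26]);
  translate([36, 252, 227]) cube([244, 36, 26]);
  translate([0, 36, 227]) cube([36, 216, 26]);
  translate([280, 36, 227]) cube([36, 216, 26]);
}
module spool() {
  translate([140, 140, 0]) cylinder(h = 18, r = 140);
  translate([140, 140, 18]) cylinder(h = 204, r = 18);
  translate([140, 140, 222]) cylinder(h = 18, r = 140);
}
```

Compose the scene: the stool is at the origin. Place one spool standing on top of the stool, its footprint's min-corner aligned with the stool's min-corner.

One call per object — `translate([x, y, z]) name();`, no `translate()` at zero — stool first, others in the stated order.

stool();
translate([0, 0, 411]) spool();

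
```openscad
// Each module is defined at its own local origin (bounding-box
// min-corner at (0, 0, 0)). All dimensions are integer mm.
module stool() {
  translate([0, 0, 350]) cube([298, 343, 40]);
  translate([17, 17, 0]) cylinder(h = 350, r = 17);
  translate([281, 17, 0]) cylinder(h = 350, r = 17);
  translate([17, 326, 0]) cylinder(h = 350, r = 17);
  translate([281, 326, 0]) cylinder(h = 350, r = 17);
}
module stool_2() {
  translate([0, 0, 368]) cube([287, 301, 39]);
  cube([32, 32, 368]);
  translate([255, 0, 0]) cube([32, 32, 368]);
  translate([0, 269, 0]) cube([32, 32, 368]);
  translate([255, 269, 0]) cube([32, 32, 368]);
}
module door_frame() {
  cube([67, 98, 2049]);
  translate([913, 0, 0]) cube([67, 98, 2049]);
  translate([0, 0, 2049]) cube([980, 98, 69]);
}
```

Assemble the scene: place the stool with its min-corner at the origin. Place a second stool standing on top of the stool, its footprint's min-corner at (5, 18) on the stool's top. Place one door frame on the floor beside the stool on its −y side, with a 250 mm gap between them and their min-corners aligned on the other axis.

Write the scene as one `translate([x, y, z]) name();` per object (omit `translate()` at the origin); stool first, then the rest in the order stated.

stool();
translate([5, 18, 390]) stool_2();
translate([0, -348, 0]) door_frame();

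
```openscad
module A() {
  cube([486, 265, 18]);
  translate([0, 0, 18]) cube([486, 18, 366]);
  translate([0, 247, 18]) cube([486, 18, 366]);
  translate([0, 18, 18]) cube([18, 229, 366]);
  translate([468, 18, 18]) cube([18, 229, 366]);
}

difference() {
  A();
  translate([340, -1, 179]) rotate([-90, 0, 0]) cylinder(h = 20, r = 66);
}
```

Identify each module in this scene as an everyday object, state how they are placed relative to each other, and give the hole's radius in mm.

The subtracted cylinder has r = 66 mm.

A is an open box. The open box has a circular hole through its front wall. The hole's radius is 66 mm.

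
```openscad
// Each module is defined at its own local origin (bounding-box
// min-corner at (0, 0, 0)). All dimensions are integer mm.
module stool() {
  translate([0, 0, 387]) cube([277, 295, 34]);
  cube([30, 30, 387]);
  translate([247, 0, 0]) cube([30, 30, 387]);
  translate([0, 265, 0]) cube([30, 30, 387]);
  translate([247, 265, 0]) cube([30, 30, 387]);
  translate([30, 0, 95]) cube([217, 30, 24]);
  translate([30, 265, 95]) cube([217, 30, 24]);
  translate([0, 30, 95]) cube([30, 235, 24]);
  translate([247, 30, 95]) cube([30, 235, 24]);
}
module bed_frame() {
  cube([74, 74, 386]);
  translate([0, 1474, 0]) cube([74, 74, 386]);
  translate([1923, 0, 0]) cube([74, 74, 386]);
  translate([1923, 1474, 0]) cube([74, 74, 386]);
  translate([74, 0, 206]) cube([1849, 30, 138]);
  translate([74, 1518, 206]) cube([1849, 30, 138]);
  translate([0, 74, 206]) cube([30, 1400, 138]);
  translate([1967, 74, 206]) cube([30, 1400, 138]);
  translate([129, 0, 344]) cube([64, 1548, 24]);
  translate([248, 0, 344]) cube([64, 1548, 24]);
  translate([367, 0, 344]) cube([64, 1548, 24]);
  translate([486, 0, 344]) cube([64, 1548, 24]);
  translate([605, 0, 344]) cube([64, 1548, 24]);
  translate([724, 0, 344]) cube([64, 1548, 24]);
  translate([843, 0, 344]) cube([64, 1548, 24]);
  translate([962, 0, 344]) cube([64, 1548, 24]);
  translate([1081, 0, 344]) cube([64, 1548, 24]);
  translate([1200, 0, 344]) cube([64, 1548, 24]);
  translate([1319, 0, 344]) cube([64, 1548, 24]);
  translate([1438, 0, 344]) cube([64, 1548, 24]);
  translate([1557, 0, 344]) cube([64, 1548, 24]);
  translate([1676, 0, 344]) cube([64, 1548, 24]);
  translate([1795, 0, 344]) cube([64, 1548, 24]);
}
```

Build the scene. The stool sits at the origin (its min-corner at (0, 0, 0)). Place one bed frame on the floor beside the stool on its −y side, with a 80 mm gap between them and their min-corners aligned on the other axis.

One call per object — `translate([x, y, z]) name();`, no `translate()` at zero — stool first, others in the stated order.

stool();
translate([0, -1628, 0]) bed_frame();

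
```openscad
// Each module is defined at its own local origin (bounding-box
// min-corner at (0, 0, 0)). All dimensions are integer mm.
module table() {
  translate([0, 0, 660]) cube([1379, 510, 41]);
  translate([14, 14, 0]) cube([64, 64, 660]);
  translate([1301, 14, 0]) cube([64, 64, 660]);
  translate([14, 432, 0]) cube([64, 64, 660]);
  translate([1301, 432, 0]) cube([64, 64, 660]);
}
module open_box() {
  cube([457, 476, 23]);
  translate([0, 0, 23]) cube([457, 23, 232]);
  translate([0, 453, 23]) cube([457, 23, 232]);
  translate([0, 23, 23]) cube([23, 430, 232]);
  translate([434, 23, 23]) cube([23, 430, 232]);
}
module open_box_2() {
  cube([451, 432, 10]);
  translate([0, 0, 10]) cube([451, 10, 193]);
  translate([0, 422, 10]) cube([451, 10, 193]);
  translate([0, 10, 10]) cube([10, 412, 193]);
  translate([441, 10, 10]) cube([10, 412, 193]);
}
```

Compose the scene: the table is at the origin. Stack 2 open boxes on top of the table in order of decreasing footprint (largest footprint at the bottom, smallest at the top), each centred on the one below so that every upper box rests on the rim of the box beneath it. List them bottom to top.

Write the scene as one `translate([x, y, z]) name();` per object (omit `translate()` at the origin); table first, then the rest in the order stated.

table();
translate([461, 17, 701]) open_box();
translate([464, 39, 956]) open_box_2();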